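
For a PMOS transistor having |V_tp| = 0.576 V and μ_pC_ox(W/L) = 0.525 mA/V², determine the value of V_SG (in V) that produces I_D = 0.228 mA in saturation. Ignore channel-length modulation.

In saturation I_D = ½ k_p (V_SG − |V_tp|)², so V_SG − |V_tp| = √(2 I_D / k_p) = √(2 × 0.228 / 0.525) = 0.932 V.
V_SG = 0.576 + 0.932 = 1.51 V.

V_SG = 1.51 V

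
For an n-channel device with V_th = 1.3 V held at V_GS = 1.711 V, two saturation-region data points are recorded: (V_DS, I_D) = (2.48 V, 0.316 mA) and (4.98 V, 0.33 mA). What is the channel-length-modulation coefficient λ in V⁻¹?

With V_GS fixed, I_D ∝ (1 + λ V_DS) in saturation, so I_D2/I_D1 = (1 + λ V_DS2)/(1 + λ V_DS1).
0.33/0.316 = 1.044 = (1 + 4.98 λ)/(1 + 2.48 λ).
Solving: λ (I_D1 V_DS2 − I_D2 V_DS1) = I_D2 − I_D1, so λ = (0.33 − 0.316) / (0.316 × 4.98 − 0.33 × 2.48) = 0.014 / 0.755 = 0.0185 V⁻¹.

λ = 0.0185 V⁻¹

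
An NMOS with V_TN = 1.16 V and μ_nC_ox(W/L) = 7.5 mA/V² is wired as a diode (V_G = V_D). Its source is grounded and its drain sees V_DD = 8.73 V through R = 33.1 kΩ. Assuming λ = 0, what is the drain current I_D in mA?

I_D = 0.221 mA

With gate tied to drain, V_GS = V_DS ≥ V_GS − V_TN, so the device is in saturation.
KCL at the drain: ½ k_n (V_GS − V_TN)² = (V_DD − V_GS)/R.
Let x = V_GS − 1.16. Then 124 x² + x − 7.57 = 0, giving x = 0.243 V (positive root), so V_GS = 1.4 V.
I_D = (V_DD − V_GS)/R = (8.73 − 1.4) / 33.1 = 0.221 mA.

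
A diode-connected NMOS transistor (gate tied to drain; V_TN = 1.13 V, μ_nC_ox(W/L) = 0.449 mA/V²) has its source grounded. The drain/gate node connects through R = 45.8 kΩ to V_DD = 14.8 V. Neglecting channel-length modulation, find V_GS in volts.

With gate tied to drain, V_GS = V_DS ≥ V_GS − V_TN, so the device is in saturation.
KCL at the drain: ½ k_n (V_GS − V_TN)² = (V_DD − V_GS)/R.
Let x = V_GS − 1.13. Then 10.3 x² + x − 13.67 = 0, giving x = 1.11 V (positive root), so V_GS = 2.24 V.
I_D = (V_DD − V_GS)/R = (14.8 − 2.24) / 45.8 = 0.274 mA.

V_GS = 2.24 V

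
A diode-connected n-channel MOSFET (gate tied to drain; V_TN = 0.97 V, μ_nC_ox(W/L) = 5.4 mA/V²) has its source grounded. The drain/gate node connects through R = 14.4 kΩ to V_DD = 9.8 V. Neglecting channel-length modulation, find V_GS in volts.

V_GS = 1.43 V

With gate tied to drain, V_GS = V_DS ≥ V_GS − V_TN, so the device is in saturation.
KCL at the drain: ½ k_n (V_GS − V_TN)² = (V_DD − V_GS)/R.
Let x = V_GS − 0.97. Then 38.9 x² + x − 8.83 = 0, giving x = 0.464 V (positive root), so V_GS = 1.43 V.
I_D = (V_DD − V_GS)/R = (9.8 − 1.43) / 14.4 = 0.581 mA.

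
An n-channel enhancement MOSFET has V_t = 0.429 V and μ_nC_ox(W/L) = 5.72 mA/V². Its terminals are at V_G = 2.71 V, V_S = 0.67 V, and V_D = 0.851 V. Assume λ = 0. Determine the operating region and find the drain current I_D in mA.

Triode; I_D = 1.57 mA

V_GS = V_G − V_S = 2.71 − 0.67 = 2.04 V; V_DS = V_D − V_S = 0.851 − 0.67 = 0.181 V.
V_ov = V_GS − V_t = 2.04 − 0.429 = 1.61 V.
Since V_DS = 0.181 V < V_ov = 1.61 V, the device is in the triode region.
I_D = k_n [V_ov · V_DS − ½ V_DS²] = 5.72 × [1.61 × 0.181 − 0.5 × 0.181²] = 1.57 mA.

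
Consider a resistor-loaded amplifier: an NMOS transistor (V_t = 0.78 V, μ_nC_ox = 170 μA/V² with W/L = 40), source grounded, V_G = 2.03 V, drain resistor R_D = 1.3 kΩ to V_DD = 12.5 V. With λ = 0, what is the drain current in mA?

I_D = 5.31 mA

V_GS = V_G = 2.03 V, so V_ov = 2.03 − 0.78 = 1.25 V.
k_n = μ_nC_ox · (W/L) = 6.8 mA/V².
Assume saturation: I_D = ½ k_n V_ov² = 0.5 × 6.8 × 1.25² = 5.31 mA, giving V_DS = V_DD − I_D R_D = 12.5 − 5.31 × 1.3 = 5.59 V.
V_DS = 5.59 V ≥ V_ov = 1.25 V, confirming saturation.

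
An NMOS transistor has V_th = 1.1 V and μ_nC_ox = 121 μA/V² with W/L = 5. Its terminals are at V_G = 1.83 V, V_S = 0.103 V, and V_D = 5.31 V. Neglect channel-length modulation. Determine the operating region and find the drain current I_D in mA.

Saturation; I_D = 0.119 mA

V_GS = V_G − V_S = 1.83 − 0.103 = 1.73 V; V_DS = V_D − V_S = 5.31 − 0.103 = 5.21 V.
k_n = μ_nC_ox · (W/L) = 0.605 mA/V².
V_ov = V_GS − V_th = 1.73 − 1.1 = 0.627 V.
Since V_DS = 5.21 V ≥ V_ov = 0.627 V, the device is in saturation.
I_D = ½ k_n V_ov² = 0.5 × 0.605 × 0.627² = 0.119 mA.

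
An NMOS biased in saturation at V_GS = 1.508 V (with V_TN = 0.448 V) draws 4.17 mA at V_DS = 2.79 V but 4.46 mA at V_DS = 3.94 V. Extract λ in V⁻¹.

With V_GS fixed, I_D ∝ (1 + λ V_DS) in saturation, so I_D2/I_D1 = (1 + λ V_DS2)/(1 + λ V_DS1).
4.46/4.17 = 1.07 = (1 + 3.94 λ)/(1 + 2.79 λ).
Solving: λ (I_D1 V_DS2 − I_D2 V_DS1) = I_D2 − I_D1, so λ = (4.46 − 4.17) / (4.17 × 3.94 − 4.46 × 2.79) = 0.29 / 3.99 = 0.0727 V⁻¹.

λ = 0.0727 V⁻¹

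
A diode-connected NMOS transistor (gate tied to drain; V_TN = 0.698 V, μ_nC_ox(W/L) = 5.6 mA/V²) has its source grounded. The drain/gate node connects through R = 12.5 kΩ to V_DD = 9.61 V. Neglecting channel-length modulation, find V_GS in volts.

With gate tied to drain, V_GS = V_DS ≥ V_GS − V_TN, so the device is in saturation.
KCL at the drain: ½ k_n (V_GS − V_TN)² = (V_DD − V_GS)/R.
Let x = V_GS − 0.698. Then 35 x² + x − 8.912 = 0, giving x = 0.491 V (positive root), so V_GS = 1.19 V.
I_D = (V_DD − V_GS)/R = (9.61 − 1.19) / 12.5 = 0.674 mA.

V_GS = 1.19 V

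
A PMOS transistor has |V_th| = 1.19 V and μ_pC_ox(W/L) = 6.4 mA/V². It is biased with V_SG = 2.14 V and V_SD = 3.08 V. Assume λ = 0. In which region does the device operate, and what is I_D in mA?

Saturation; I_D = 2.89 mA

V_ov = V_SG − |V_th| = 2.14 − 1.19 = 0.95 V.
Since V_SD = 3.08 V ≥ V_ov = 0.95 V, the device is in saturation.
I_D = ½ k_p V_ov² = 0.5 × 6.4 × 0.95² = 2.89 mA.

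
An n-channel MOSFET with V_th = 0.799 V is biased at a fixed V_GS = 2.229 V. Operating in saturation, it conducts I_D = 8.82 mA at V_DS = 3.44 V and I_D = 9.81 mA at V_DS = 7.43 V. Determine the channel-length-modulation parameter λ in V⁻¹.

With V_GS fixed, I_D ∝ (1 + λ V_DS) in saturation, so I_D2/I_D1 = (1 + λ V_DS2)/(1 + λ V_DS1).
9.81/8.82 = 1.112 = (1 + 7.43 λ)/(1 + 3.44 λ).
Solving: λ (I_D1 V_DS2 − I_D2 V_DS1) = I_D2 − I_D1, so λ = (9.81 − 8.82) / (8.82 × 7.43 − 9.81 × 3.44) = 0.99 / 31.8 = 0.0311 V⁻¹.

λ = 0.0311 V⁻¹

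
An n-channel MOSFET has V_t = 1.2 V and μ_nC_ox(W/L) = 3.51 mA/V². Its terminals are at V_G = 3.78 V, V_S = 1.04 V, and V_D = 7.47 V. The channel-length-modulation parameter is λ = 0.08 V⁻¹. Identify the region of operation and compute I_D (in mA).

V_GS = V_G − V_S = 3.78 − 1.04 = 2.74 V; V_DS = V_D − V_S = 7.47 − 1.04 = 6.43 V.
V_ov = V_GS − V_t = 2.74 − 1.2 = 1.54 V.
Since V_DS = 6.43 V ≥ V_ov = 1.54 V, the device is in saturation.
I_D = ½ k_n V_ov² (1 + λ V_DS) = 0.5 × 3.51 × 1.54² × (1 + 0.08 × 6.43) = 6.3 mA.

Saturation; I_D = 6.30 mA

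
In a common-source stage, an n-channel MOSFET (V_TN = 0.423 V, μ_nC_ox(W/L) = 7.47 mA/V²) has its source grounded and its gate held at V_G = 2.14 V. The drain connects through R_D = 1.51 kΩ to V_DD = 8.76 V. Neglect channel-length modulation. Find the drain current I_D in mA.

I_D = 5.47 mA

V_GS = V_G = 2.14 V, so V_ov = 2.14 − 0.423 = 1.72 V.
Assume saturation: I_D = ½ k_n V_ov² = 0.5 × 7.47 × 1.72² = 11 mA, giving V_DS = V_DD − I_D R_D = 8.76 − 11 × 1.51 = -7.87 V.
But -7.87 V < V_ov = 1.72 V, so the device is actually in triode.
In triode I_D = k_n[V_ov V_DS − ½ V_DS²] and I_D = (V_DD − V_DS)/R_D. Equating: 5.64 V_DS² − 20.37 V_DS + 8.76 = 0, giving V_DS = 0.499 V (the root below V_ov).
I_D = (8.76 − 0.499) / 1.51 = 5.47 mA.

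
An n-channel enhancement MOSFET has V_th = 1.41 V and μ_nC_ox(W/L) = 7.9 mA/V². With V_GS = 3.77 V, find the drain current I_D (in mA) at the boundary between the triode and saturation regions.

I_D = 22.0 mA

At the boundary V_DS = V_ov = V_GS − V_th = 3.77 − 1.41 = 2.36 V.
I_D = ½ k_n V_ov² = 0.5 × 7.9 × 2.36² = 22 mA.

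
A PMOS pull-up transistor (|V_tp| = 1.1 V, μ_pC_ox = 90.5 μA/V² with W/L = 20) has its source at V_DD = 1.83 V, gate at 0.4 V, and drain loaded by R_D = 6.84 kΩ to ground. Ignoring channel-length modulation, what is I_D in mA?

V_SG = V_DD − V_G = 1.83 − 0.4 = 1.43 V, so V_ov = 1.43 − 1.1 = 0.33 V.
k_p = μ_pC_ox · (W/L) = 1.81 mA/V².
Assume saturation: I_D = ½ k_p V_ov² = 0.5 × 1.81 × 0.33² = 0.0986 mA, giving V_SD = V_DD − I_D R_D = 1.83 − 0.0986 × 6.84 = 1.16 V.
V_SD = 1.16 V ≥ V_ov = 0.33 V, confirming saturation.

I_D = 0.0986 mA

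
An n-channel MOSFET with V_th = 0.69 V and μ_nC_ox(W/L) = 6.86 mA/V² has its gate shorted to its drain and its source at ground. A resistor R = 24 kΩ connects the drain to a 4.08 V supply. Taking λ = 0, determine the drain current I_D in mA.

With gate tied to drain, V_GS = V_DS ≥ V_GS − V_th, so the device is in saturation.
KCL at the drain: ½ k_n (V_GS − V_th)² = (V_DD − V_GS)/R.
Let x = V_GS − 0.69. Then 82.3 x² + x − 3.39 = 0, giving x = 0.197 V (positive root), so V_GS = 0.887 V.
I_D = (V_DD − V_GS)/R = (4.08 − 0.887) / 24 = 0.133 mA.

I_D = 0.133 mA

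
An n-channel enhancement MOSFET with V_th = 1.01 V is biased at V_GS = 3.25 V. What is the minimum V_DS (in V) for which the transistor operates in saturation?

V_DS,sat = 2.24 V

The boundary between triode and saturation is V_DS = V_GS − V_th = V_ov.
V_ov = 3.25 − 1.01 = 2.24 V.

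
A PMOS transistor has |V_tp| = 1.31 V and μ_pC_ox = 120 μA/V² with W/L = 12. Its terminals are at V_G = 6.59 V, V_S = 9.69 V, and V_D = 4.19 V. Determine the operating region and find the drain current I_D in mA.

Saturation; I_D = 2.31 mA

V_SG = V_S − V_G = 9.69 − 6.59 = 3.1 V; V_SD = V_S − V_D = 9.69 − 4.19 = 5.5 V.
k_p = μ_pC_ox · (W/L) = 1.44 mA/V².
V_ov = V_SG − |V_tp| = 3.1 − 1.31 = 1.79 V.
Since V_SD = 5.5 V ≥ V_ov = 1.79 V, the device is in saturation.
I_D = ½ k_p V_ov² = 0.5 × 1.44 × 1.79² = 2.31 mA.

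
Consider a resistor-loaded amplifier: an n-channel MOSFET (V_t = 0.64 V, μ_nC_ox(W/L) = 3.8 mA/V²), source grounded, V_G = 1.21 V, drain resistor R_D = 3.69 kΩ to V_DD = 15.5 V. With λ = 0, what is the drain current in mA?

I_D = 0.617 mA

V_GS = V_G = 1.21 V, so V_ov = 1.21 − 0.64 = 0.57 V.
Assume saturation: I_D = ½ k_n V_ov² = 0.5 × 3.8 × 0.57² = 0.617 mA, giving V_DS = V_DD − I_D R_D = 15.5 − 0.617 × 3.69 = 13.2 V.
V_DS = 13.2 V ≥ V_ov = 0.57 V, confirming saturation.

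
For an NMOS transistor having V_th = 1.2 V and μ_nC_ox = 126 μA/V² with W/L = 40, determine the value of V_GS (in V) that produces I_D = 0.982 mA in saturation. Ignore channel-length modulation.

k_n = μ_nC_ox · (W/L) = 5.04 mA/V².
In saturation I_D = ½ k_n (V_GS − V_th)², so V_GS − V_th = √(2 I_D / k_n) = √(2 × 0.982 / 5.04) = 0.624 V.
V_GS = 1.2 + 0.624 = 1.82 V.

V_GS = 1.82 V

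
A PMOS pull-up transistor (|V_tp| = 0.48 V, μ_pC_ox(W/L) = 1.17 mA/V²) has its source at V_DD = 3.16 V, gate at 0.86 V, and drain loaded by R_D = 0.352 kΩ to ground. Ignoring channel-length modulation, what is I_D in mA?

V_SG = V_DD − V_G = 3.16 − 0.86 = 2.3 V, so V_ov = 2.3 − 0.48 = 1.82 V.
Assume saturation: I_D = ½ k_p V_ov² = 0.5 × 1.17 × 1.82² = 1.94 mA, giving V_SD = V_DD − I_D R_D = 3.16 − 1.94 × 0.352 = 2.48 V.
V_SD = 2.48 V ≥ V_ov = 1.82 V, confirming saturation.

I_D = 1.94 mA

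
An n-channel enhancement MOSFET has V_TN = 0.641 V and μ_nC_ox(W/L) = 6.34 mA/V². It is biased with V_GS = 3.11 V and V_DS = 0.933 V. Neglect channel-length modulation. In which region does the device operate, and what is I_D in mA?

V_ov = V_GS − V_TN = 3.11 − 0.641 = 2.47 V.
Since V_DS = 0.933 V < V_ov = 2.47 V, the device is in the triode region.
I_D = k_n [V_ov · V_DS − ½ V_DS²] = 6.34 × [2.47 × 0.933 − 0.5 × 0.933²] = 11.8 mA.

Triode; I_D = 11.8 mA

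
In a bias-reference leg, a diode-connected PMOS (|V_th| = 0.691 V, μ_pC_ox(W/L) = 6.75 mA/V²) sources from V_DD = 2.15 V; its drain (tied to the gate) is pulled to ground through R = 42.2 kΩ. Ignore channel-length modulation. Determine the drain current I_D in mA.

With gate tied to drain, V_SG = V_SD ≥ V_SG − |V_th|, so the device is in saturation.
KCL at the drain: ½ k_p (V_SG − |V_th|)² = (V_DD − V_SG)/R.
Let x = V_SG − 0.691. Then 142 x² + x − 1.459 = 0, giving x = 0.0978 V (positive root), so V_SG = 0.789 V.
I_D = (V_DD − V_SG)/R = (2.15 − 0.789) / 42.2 = 0.0323 mA.

I_D = 0.0323 mA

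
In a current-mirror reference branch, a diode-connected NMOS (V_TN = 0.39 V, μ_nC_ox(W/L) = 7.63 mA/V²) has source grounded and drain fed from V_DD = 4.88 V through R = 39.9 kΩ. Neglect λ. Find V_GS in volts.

V_GS = 0.558 V

With gate tied to drain, V_GS = V_DS ≥ V_GS − V_TN, so the device is in saturation.
KCL at the drain: ½ k_n (V_GS − V_TN)² = (V_DD − V_GS)/R.
Let x = V_GS − 0.39. Then 152 x² + x − 4.49 = 0, giving x = 0.168 V (positive root), so V_GS = 0.558 V.
I_D = (V_DD − V_GS)/R = (4.88 − 0.558) / 39.9 = 0.108 mA.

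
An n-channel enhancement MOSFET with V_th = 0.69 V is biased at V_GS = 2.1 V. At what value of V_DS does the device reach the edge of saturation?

V_DS,sat = 1.41 V

The boundary between triode and saturation is V_DS = V_GS − V_th = V_ov.
V_ov = 2.1 − 0.69 = 1.41 V.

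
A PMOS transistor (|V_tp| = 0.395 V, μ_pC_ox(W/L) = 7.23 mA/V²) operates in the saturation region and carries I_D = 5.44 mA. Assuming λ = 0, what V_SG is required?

In saturation I_D = ½ k_p (V_SG − |V_tp|)², so V_SG − |V_tp| = √(2 I_D / k_p) = √(2 × 5.44 / 7.23) = 1.23 V.
V_SG = 0.395 + 1.23 = 1.62 V.

V_SG = 1.62 V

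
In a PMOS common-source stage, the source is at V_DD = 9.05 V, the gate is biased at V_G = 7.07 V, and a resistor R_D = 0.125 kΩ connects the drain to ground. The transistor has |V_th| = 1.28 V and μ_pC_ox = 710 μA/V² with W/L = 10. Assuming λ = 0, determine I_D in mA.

I_D = 1.74 mA

V_SG = V_DD − V_G = 9.05 − 7.07 = 1.98 V, so V_ov = 1.98 − 1.28 = 0.7 V.
k_p = μ_pC_ox · (W/L) = 7.1 mA/V².
Assume saturation: I_D = ½ k_p V_ov² = 0.5 × 7.1 × 0.7² = 1.74 mA, giving V_SD = V_DD − I_D R_D = 9.05 − 1.74 × 0.125 = 8.83 V.
V_SD = 8.83 V ≥ V_ov = 0.7 V, confirming saturation.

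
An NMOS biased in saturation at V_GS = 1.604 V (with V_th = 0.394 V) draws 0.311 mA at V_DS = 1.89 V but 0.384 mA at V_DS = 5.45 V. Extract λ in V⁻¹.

With V_GS fixed, I_D ∝ (1 + λ V_DS) in saturation, so I_D2/I_D1 = (1 + λ V_DS2)/(1 + λ V_DS1).
0.384/0.311 = 1.235 = (1 + 5.45 λ)/(1 + 1.89 λ).
Solving: λ (I_D1 V_DS2 − I_D2 V_DS1) = I_D2 − I_D1, so λ = (0.384 − 0.311) / (0.311 × 5.45 − 0.384 × 1.89) = 0.073 / 0.969 = 0.0753 V⁻¹.

λ = 0.0753 V⁻¹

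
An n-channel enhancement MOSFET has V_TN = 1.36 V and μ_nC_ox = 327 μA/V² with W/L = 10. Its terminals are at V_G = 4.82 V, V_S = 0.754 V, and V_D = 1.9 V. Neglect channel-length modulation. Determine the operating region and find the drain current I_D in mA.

Triode; I_D = 7.99 mA

V_GS = V_G − V_S = 4.82 − 0.754 = 4.07 V; V_DS = V_D − V_S = 1.9 − 0.754 = 1.15 V.
k_n = μ_nC_ox · (W/L) = 3.27 mA/V².
V_ov = V_GS − V_TN = 4.07 − 1.36 = 2.71 V.
Since V_DS = 1.15 V < V_ov = 2.71 V, the device is in the triode region.
I_D = k_n [V_ov · V_DS − ½ V_DS²] = 3.27 × [2.71 × 1.15 − 0.5 × 1.15²] = 7.99 mA.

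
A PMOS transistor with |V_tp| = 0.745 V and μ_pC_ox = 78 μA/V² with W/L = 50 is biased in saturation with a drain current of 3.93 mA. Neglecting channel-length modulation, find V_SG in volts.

k_p = μ_pC_ox · (W/L) = 3.9 mA/V².
In saturation I_D = ½ k_p (V_SG − |V_tp|)², so V_SG − |V_tp| = √(2 I_D / k_p) = √(2 × 3.93 / 3.9) = 1.42 V.
V_SG = 0.745 + 1.42 = 2.16 V.

V_SG = 2.16 V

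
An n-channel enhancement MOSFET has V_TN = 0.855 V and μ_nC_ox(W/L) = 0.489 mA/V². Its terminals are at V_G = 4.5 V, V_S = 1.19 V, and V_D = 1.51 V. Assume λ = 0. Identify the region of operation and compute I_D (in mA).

V_GS = V_G − V_S = 4.5 − 1.19 = 3.31 V; V_DS = V_D − V_S = 1.51 − 1.19 = 0.32 V.
V_ov = V_GS − V_TN = 3.31 − 0.855 = 2.46 V.
Since V_DS = 0.32 V < V_ov = 2.46 V, the device is in the triode region.
I_D = k_n [V_ov · V_DS − ½ V_DS²] = 0.489 × [2.46 × 0.32 − 0.5 × 0.32²] = 0.359 mA.

Triode; I_D = 0.359 mA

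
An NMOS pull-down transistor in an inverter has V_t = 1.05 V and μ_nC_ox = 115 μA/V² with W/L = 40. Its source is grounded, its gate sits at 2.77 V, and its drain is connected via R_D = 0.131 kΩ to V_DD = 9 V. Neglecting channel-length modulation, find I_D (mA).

I_D = 6.80 mA

V_GS = V_G = 2.77 V, so V_ov = 2.77 − 1.05 = 1.72 V.
k_n = μ_nC_ox · (W/L) = 4.6 mA/V².
Assume saturation: I_D = ½ k_n V_ov² = 0.5 × 4.6 × 1.72² = 6.8 mA, giving V_DS = V_DD − I_D R_D = 9 − 6.8 × 0.131 = 8.11 V.
V_DS = 8.11 V ≥ V_ov = 1.72 V, confirming saturation.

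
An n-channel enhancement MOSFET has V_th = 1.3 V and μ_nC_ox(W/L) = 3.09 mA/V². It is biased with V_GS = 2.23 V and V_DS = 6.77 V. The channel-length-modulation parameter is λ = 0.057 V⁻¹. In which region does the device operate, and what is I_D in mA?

V_ov = V_GS − V_th = 2.23 − 1.3 = 0.93 V.
Since V_DS = 6.77 V ≥ V_ov = 0.93 V, the device is in saturation.
I_D = ½ k_n V_ov² (1 + λ V_DS) = 0.5 × 3.09 × 0.93² × (1 + 0.057 × 6.77) = 1.85 mA.

Saturation; I_D = 1.85 mA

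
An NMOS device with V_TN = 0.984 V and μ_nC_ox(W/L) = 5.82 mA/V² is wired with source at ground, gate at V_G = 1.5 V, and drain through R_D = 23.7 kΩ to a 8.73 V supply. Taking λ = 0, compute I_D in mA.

V_GS = V_G = 1.5 V, so V_ov = 1.5 − 0.984 = 0.516 V.
Assume saturation: I_D = ½ k_n V_ov² = 0.5 × 5.82 × 0.516² = 0.775 mA, giving V_DS = V_DD − I_D R_D = 8.73 − 0.775 × 23.7 = -9.63 V.
But -9.63 V < V_ov = 0.516 V, so the device is actually in triode.
In triode I_D = k_n[V_ov V_DS − ½ V_DS²] and I_D = (V_DD − V_DS)/R_D. Equating: 69 V_DS² − 72.17 V_DS + 8.73 = 0, giving V_DS = 0.14 V (the root below V_ov).
I_D = (8.73 − 0.14) / 23.7 = 0.362 mA.

I_D = 0.362 mA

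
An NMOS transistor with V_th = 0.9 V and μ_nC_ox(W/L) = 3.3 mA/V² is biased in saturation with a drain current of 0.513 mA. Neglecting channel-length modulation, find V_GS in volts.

V_GS = 1.46 V

In saturation I_D = ½ k_n (V_GS − V_th)², so V_GS − V_th = √(2 I_D / k_n) = √(2 × 0.513 / 3.3) = 0.558 V.
V_GS = 0.9 + 0.558 = 1.46 V.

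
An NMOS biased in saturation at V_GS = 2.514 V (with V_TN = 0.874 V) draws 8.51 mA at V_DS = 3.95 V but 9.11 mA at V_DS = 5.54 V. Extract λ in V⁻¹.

λ = 0.0538 V⁻¹

With V_GS fixed, I_D ∝ (1 + λ V_DS) in saturation, so I_D2/I_D1 = (1 + λ V_DS2)/(1 + λ V_DS1).
9.11/8.51 = 1.071 = (1 + 5.54 λ)/(1 + 3.95 λ).
Solving: λ (I_D1 V_DS2 − I_D2 V_DS1) = I_D2 − I_D1, so λ = (9.11 − 8.51) / (8.51 × 5.54 − 9.11 × 3.95) = 0.6 / 11.2 = 0.0538 V⁻¹.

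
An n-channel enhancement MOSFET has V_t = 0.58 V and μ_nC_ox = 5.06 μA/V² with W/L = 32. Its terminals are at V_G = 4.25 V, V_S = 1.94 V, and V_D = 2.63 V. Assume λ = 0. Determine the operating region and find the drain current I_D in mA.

V_GS = V_G − V_S = 4.25 − 1.94 = 2.31 V; V_DS = V_D − V_S = 2.63 − 1.94 = 0.69 V.
k_n = μ_nC_ox · (W/L) = 0.1619 mA/V².
V_ov = V_GS − V_t = 2.31 − 0.58 = 1.73 V.
Since V_DS = 0.69 V < V_ov = 1.73 V, the device is in the triode region.
I_D = k_n [V_ov · V_DS − ½ V_DS²] = 0.1619 × [1.73 × 0.69 − 0.5 × 0.69²] = 0.155 mA.

Triode; I_D = 0.155 mA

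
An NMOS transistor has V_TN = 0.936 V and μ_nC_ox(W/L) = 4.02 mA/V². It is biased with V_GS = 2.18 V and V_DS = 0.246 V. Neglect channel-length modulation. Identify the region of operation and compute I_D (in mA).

V_ov = V_GS − V_TN = 2.18 − 0.936 = 1.24 V.
Since V_DS = 0.246 V < V_ov = 1.24 V, the device is in the triode region.
I_D = k_n [V_ov · V_DS − ½ V_DS²] = 4.02 × [1.24 × 0.246 − 0.5 × 0.246²] = 1.11 mA.

Triode; I_D = 1.11 mA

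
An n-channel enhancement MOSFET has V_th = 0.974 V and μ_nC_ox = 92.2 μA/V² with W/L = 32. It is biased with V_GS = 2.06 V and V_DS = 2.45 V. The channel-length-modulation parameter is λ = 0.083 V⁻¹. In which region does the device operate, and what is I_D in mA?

Saturation; I_D = 2.09 mA

k_n = μ_nC_ox · (W/L) = 2.95 mA/V².
V_ov = V_GS − V_th = 2.06 − 0.974 = 1.09 V.
Since V_DS = 2.45 V ≥ V_ov = 1.09 V, the device is in saturation.
I_D = ½ k_n V_ov² (1 + λ V_DS) = 0.5 × 2.95 × 1.09² × (1 + 0.083 × 2.45) = 2.09 mA.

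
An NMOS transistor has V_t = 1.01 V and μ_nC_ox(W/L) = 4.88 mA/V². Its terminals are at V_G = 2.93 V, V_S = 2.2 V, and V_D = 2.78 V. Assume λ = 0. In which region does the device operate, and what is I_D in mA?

Cutoff; I_D = 0 mA

V_GS = V_G − V_S = 2.93 − 2.2 = 0.73 V; V_DS = V_D − V_S = 2.78 − 2.2 = 0.58 V.
V_GS = 0.73 V < V_t = 1.01 V, so the transistor is in cutoff.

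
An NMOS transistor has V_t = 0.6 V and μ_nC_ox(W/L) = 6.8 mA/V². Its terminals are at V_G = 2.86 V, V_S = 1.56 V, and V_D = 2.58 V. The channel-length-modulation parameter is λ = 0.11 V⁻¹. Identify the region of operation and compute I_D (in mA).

V_GS = V_G − V_S = 2.86 − 1.56 = 1.3 V; V_DS = V_D − V_S = 2.58 − 1.56 = 1.02 V.
V_ov = V_GS − V_t = 1.3 − 0.6 = 0.7 V.
Since V_DS = 1.02 V ≥ V_ov = 0.7 V, the device is in saturation.
I_D = ½ k_n V_ov² (1 + λ V_DS) = 0.5 × 6.8 × 0.7² × (1 + 0.11 × 1.02) = 1.85 mA.

Saturation; I_D = 1.85 mA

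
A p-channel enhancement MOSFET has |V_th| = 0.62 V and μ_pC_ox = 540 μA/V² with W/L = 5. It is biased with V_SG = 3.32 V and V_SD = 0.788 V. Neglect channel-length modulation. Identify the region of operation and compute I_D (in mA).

k_p = μ_pC_ox · (W/L) = 2.7 mA/V².
V_ov = V_SG − |V_th| = 3.32 − 0.62 = 2.7 V.
Since V_SD = 0.788 V < V_ov = 2.7 V, the device is in the triode region.
I_D = k_p [V_ov · V_SD − ½ V_SD²] = 2.7 × [2.7 × 0.788 − 0.5 × 0.788²] = 4.91 mA.

Triode; I_D = 4.91 mA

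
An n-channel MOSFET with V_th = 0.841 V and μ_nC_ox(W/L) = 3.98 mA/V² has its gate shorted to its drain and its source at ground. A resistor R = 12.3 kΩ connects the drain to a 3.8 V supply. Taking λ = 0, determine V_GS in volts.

With gate tied to drain, V_GS = V_DS ≥ V_GS − V_th, so the device is in saturation.
KCL at the drain: ½ k_n (V_GS − V_th)² = (V_DD − V_GS)/R.
Let x = V_GS − 0.841. Then 24.5 x² + x − 2.959 = 0, giving x = 0.328 V (positive root), so V_GS = 1.17 V.
I_D = (V_DD − V_GS)/R = (3.8 − 1.17) / 12.3 = 0.214 mA.

V_GS = 1.17 V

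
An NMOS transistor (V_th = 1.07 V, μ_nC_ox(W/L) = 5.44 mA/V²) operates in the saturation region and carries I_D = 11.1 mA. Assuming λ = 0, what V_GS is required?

V_GS = 3.09 V

In saturation I_D = ½ k_n (V_GS − V_th)², so V_GS − V_th = √(2 I_D / k_n) = √(2 × 11.1 / 5.44) = 2.02 V.
V_GS = 1.07 + 2.02 = 3.09 V.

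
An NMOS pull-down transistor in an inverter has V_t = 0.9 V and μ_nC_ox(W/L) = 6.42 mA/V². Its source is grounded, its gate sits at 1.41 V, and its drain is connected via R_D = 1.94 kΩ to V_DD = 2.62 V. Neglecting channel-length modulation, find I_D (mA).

V_GS = V_G = 1.41 V, so V_ov = 1.41 − 0.9 = 0.51 V.
Assume saturation: I_D = ½ k_n V_ov² = 0.5 × 6.42 × 0.51² = 0.835 mA, giving V_DS = V_DD − I_D R_D = 2.62 − 0.835 × 1.94 = 1 V.
V_DS = 1 V ≥ V_ov = 0.51 V, confirming saturation.

I_D = 0.835 mA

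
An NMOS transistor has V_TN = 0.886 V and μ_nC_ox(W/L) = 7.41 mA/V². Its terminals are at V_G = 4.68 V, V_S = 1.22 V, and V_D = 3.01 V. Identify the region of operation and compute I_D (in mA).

Triode; I_D = 22.3 mA

V_GS = V_G − V_S = 4.68 − 1.22 = 3.46 V; V_DS = V_D − V_S = 3.01 − 1.22 = 1.79 V.
V_ov = V_GS − V_TN = 3.46 − 0.886 = 2.57 V.
Since V_DS = 1.79 V < V_ov = 2.57 V, the device is in the triode region.
I_D = k_n [V_ov · V_DS − ½ V_DS²] = 7.41 × [2.57 × 1.79 − 0.5 × 1.79²] = 22.3 mA.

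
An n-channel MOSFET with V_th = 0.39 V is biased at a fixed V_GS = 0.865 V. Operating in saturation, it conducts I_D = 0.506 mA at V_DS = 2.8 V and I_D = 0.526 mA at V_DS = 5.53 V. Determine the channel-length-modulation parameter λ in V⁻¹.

λ = 0.0151 V⁻¹

With V_GS fixed, I_D ∝ (1 + λ V_DS) in saturation, so I_D2/I_D1 = (1 + λ V_DS2)/(1 + λ V_DS1).
0.526/0.506 = 1.04 = (1 + 5.53 λ)/(1 + 2.8 λ).
Solving: λ (I_D1 V_DS2 − I_D2 V_DS1) = I_D2 − I_D1, so λ = (0.526 − 0.506) / (0.506 × 5.53 − 0.526 × 2.8) = 0.02 / 1.33 = 0.0151 V⁻¹.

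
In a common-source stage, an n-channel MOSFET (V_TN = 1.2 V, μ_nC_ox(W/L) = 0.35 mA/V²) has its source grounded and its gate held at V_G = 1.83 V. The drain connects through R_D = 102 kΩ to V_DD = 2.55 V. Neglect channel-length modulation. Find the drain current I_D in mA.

I_D = 0.0238 mA

V_GS = V_G = 1.83 V, so V_ov = 1.83 − 1.2 = 0.63 V.
Assume saturation: I_D = ½ k_n V_ov² = 0.5 × 0.35 × 0.63² = 0.0695 mA, giving V_DS = V_DD − I_D R_D = 2.55 − 0.0695 × 102 = -4.53 V.
But -4.53 V < V_ov = 0.63 V, so the device is actually in triode.
In triode I_D = k_n[V_ov V_DS − ½ V_DS²] and I_D = (V_DD − V_DS)/R_D. Equating: 17.8 V_DS² − 23.49 V_DS + 2.55 = 0, giving V_DS = 0.119 V (the root below V_ov).
I_D = (2.55 − 0.119) / 102 = 0.0238 mA.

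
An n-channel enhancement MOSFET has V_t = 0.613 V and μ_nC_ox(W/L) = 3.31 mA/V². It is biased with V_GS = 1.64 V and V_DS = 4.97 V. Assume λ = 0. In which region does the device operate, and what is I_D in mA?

V_ov = V_GS − V_t = 1.64 − 0.613 = 1.03 V.
Since V_DS = 4.97 V ≥ V_ov = 1.03 V, the device is in saturation.
I_D = ½ k_n V_ov² = 0.5 × 3.31 × 1.03² = 1.75 mA.

Saturation; I_D = 1.75 mA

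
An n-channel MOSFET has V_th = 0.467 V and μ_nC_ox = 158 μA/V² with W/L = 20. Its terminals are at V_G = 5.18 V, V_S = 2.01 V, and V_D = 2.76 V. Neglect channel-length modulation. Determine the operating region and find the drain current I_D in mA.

V_GS = V_G − V_S = 5.18 − 2.01 = 3.17 V; V_DS = V_D − V_S = 2.76 − 2.01 = 0.75 V.
k_n = μ_nC_ox · (W/L) = 3.16 mA/V².
V_ov = V_GS − V_th = 3.17 − 0.467 = 2.7 V.
Since V_DS = 0.75 V < V_ov = 2.7 V, the device is in the triode region.
I_D = k_n [V_ov · V_DS − ½ V_DS²] = 3.16 × [2.7 × 0.75 − 0.5 × 0.75²] = 5.52 mA.

Triode; I_D = 5.52 mA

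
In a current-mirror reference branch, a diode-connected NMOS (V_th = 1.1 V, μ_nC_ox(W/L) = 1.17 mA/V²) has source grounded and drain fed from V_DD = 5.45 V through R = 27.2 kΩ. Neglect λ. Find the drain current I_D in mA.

With gate tied to drain, V_GS = V_DS ≥ V_GS − V_th, so the device is in saturation.
KCL at the drain: ½ k_n (V_GS − V_th)² = (V_DD − V_GS)/R.
Let x = V_GS − 1.1. Then 15.9 x² + x − 4.35 = 0, giving x = 0.492 V (positive root), so V_GS = 1.59 V.
I_D = (V_DD − V_GS)/R = (5.45 − 1.59) / 27.2 = 0.142 mA.

I_D = 0.142 mA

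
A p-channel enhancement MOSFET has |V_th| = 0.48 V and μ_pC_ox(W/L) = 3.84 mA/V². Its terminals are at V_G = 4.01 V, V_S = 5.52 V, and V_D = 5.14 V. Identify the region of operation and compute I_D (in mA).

V_SG = V_S − V_G = 5.52 − 4.01 = 1.51 V; V_SD = V_S − V_D = 5.52 − 5.14 = 0.38 V.
V_ov = V_SG − |V_th| = 1.51 − 0.48 = 1.03 V.
Since V_SD = 0.38 V < V_ov = 1.03 V, the device is in the triode region.
I_D = k_p [V_ov · V_SD − ½ V_SD²] = 3.84 × [1.03 × 0.38 − 0.5 × 0.38²] = 1.23 mA.

Triode; I_D = 1.23 mA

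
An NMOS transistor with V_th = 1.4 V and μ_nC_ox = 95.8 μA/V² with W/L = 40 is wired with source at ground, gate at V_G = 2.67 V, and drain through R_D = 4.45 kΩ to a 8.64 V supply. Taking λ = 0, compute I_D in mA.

V_GS = V_G = 2.67 V, so V_ov = 2.67 − 1.4 = 1.27 V.
k_n = μ_nC_ox · (W/L) = 3.832 mA/V².
Assume saturation: I_D = ½ k_n V_ov² = 0.5 × 3.832 × 1.27² = 3.09 mA, giving V_DS = V_DD − I_D R_D = 8.64 − 3.09 × 4.45 = -5.11 V.
But -5.11 V < V_ov = 1.27 V, so the device is actually in triode.
In triode I_D = k_n[V_ov V_DS − ½ V_DS²] and I_D = (V_DD − V_DS)/R_D. Equating: 8.53 V_DS² − 22.66 V_DS + 8.64 = 0, giving V_DS = 0.461 V (the root below V_ov).
I_D = (8.64 − 0.461) / 4.45 = 1.84 mA.

I_D = 1.84 mA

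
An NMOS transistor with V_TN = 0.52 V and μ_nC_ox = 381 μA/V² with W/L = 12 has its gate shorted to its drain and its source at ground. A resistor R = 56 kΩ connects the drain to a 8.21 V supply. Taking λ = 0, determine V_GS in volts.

With gate tied to drain, V_GS = V_DS ≥ V_GS − V_TN, so the device is in saturation.
k_n = μ_nC_ox · (W/L) = 4.572 mA/V².
KCL at the drain: ½ k_n (V_GS − V_TN)² = (V_DD − V_GS)/R.
Let x = V_GS − 0.52. Then 128 x² + x − 7.69 = 0, giving x = 0.241 V (positive root), so V_GS = 0.761 V.
I_D = (V_DD − V_GS)/R = (8.21 − 0.761) / 56 = 0.133 mA.

V_GS = 0.761 V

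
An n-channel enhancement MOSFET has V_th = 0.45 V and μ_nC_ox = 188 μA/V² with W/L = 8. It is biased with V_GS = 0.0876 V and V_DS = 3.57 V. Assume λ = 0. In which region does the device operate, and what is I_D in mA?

Cutoff; I_D = 0 mA

V_GS = 0.0876 V < V_th = 0.45 V, so the transistor is in cutoff.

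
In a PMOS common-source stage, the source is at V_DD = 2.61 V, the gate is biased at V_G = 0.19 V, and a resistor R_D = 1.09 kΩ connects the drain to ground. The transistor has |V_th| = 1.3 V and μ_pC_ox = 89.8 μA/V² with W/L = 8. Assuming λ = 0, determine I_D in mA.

V_SG = V_DD − V_G = 2.61 − 0.19 = 2.42 V, so V_ov = 2.42 − 1.3 = 1.12 V.
k_p = μ_pC_ox · (W/L) = 0.7184 mA/V².
Assume saturation: I_D = ½ k_p V_ov² = 0.5 × 0.7184 × 1.12² = 0.451 mA, giving V_SD = V_DD − I_D R_D = 2.61 − 0.451 × 1.09 = 2.12 V.
V_SD = 2.12 V ≥ V_ov = 1.12 V, confirming saturation.

I_D = 0.451 mA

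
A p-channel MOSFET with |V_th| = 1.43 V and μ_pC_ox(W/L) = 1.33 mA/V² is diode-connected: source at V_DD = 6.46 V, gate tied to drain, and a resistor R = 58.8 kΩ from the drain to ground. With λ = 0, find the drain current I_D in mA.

With gate tied to drain, V_SG = V_SD ≥ V_SG − |V_th|, so the device is in saturation.
KCL at the drain: ½ k_p (V_SG − |V_th|)² = (V_DD − V_SG)/R.
Let x = V_SG − 1.43. Then 39.1 x² + x − 5.03 = 0, giving x = 0.346 V (positive root), so V_SG = 1.78 V.
I_D = (V_DD − V_SG)/R = (6.46 − 1.78) / 58.8 = 0.0797 mA.

I_D = 0.0797 mA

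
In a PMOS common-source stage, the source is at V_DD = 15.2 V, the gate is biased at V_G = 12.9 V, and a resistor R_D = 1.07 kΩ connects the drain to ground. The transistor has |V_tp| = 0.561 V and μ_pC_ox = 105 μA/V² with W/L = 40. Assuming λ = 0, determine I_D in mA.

V_SG = V_DD − V_G = 15.2 − 12.9 = 2.3 V, so V_ov = 2.3 − 0.561 = 1.74 V.
k_p = μ_pC_ox · (W/L) = 4.2 mA/V².
Assume saturation: I_D = ½ k_p V_ov² = 0.5 × 4.2 × 1.74² = 6.35 mA, giving V_SD = V_DD − I_D R_D = 15.2 − 6.35 × 1.07 = 8.4 V.
V_SD = 8.4 V ≥ V_ov = 1.74 V, confirming saturation.

I_D = 6.35 mA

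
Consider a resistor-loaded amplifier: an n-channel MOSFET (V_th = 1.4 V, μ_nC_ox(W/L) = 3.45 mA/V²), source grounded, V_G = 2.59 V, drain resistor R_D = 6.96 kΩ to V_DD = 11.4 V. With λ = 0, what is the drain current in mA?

V_GS = V_G = 2.59 V, so V_ov = 2.59 − 1.4 = 1.19 V.
Assume saturation: I_D = ½ k_n V_ov² = 0.5 × 3.45 × 1.19² = 2.44 mA, giving V_DS = V_DD − I_D R_D = 11.4 − 2.44 × 6.96 = -5.6 V.
But -5.6 V < V_ov = 1.19 V, so the device is actually in triode.
In triode I_D = k_n[V_ov V_DS − ½ V_DS²] and I_D = (V_DD − V_DS)/R_D. Equating: 12 V_DS² − 29.57 V_DS + 11.4 = 0, giving V_DS = 0.478 V (the root below V_ov).
I_D = (11.4 − 0.478) / 6.96 = 1.57 mA.

I_D = 1.57 mA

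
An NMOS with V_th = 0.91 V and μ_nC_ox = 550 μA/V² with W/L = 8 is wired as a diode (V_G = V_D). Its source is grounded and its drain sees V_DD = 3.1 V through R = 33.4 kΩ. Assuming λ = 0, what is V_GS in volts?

With gate tied to drain, V_GS = V_DS ≥ V_GS − V_th, so the device is in saturation.
k_n = μ_nC_ox · (W/L) = 4.4 mA/V².
KCL at the drain: ½ k_n (V_GS − V_th)² = (V_DD − V_GS)/R.
Let x = V_GS − 0.91. Then 73.5 x² + x − 2.19 = 0, giving x = 0.166 V (positive root), so V_GS = 1.08 V.
I_D = (V_DD − V_GS)/R = (3.1 − 1.08) / 33.4 = 0.0606 mA.

V_GS = 1.08 V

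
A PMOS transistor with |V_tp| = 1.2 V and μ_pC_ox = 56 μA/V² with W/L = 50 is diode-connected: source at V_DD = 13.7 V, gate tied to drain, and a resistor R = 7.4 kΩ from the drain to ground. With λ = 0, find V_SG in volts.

V_SG = 2.25 V

With gate tied to drain, V_SG = V_SD ≥ V_SG − |V_tp|, so the device is in saturation.
k_p = μ_pC_ox · (W/L) = 2.8 mA/V².
KCL at the drain: ½ k_p (V_SG − |V_tp|)² = (V_DD − V_SG)/R.
Let x = V_SG − 1.2. Then 10.4 x² + x − 12.5 = 0, giving x = 1.05 V (positive root), so V_SG = 2.25 V.
I_D = (V_DD − V_SG)/R = (13.7 − 2.25) / 7.4 = 1.55 mA.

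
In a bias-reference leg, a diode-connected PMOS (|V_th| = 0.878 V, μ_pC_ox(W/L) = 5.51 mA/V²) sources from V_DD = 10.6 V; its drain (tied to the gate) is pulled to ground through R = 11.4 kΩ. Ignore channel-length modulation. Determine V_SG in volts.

V_SG = 1.42 V

With gate tied to drain, V_SG = V_SD ≥ V_SG − |V_th|, so the device is in saturation.
KCL at the drain: ½ k_p (V_SG − |V_th|)² = (V_DD − V_SG)/R.
Let x = V_SG − 0.878. Then 31.4 x² + x − 9.722 = 0, giving x = 0.541 V (positive root), so V_SG = 1.42 V.
I_D = (V_DD − V_SG)/R = (10.6 − 1.42) / 11.4 = 0.805 mA.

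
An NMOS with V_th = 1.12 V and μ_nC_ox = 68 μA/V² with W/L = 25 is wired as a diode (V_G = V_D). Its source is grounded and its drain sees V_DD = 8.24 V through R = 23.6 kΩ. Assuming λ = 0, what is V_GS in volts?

With gate tied to drain, V_GS = V_DS ≥ V_GS − V_th, so the device is in saturation.
k_n = μ_nC_ox · (W/L) = 1.7 mA/V².
KCL at the drain: ½ k_n (V_GS − V_th)² = (V_DD − V_GS)/R.
Let x = V_GS − 1.12. Then 20.1 x² + x − 7.12 = 0, giving x = 0.571 V (positive root), so V_GS = 1.69 V.
I_D = (V_DD − V_GS)/R = (8.24 − 1.69) / 23.6 = 0.277 mA.

V_GS = 1.69 V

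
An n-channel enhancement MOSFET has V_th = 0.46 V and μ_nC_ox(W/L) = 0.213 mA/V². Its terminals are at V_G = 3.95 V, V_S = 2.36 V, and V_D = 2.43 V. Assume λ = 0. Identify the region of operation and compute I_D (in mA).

Triode; I_D = 0.0163 mA

V_GS = V_G − V_S = 3.95 − 2.36 = 1.59 V; V_DS = V_D − V_S = 2.43 − 2.36 = 0.07 V.
V_ov = V_GS − V_th = 1.59 − 0.46 = 1.13 V.
Since V_DS = 0.07 V < V_ov = 1.13 V, the device is in the triode region.
I_D = k_n [V_ov · V_DS − ½ V_DS²] = 0.213 × [1.13 × 0.07 − 0.5 × 0.07²] = 0.0163 mA.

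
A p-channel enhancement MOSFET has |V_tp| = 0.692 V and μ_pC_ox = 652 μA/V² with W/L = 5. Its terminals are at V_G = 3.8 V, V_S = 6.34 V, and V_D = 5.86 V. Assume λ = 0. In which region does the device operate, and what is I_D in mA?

V_SG = V_S − V_G = 6.34 − 3.8 = 2.54 V; V_SD = V_S − V_D = 6.34 − 5.86 = 0.48 V.
k_p = μ_pC_ox · (W/L) = 3.26 mA/V².
V_ov = V_SG − |V_tp| = 2.54 − 0.692 = 1.85 V.
Since V_SD = 0.48 V < V_ov = 1.85 V, the device is in the triode region.
I_D = k_p [V_ov · V_SD − ½ V_SD²] = 3.26 × [1.85 × 0.48 − 0.5 × 0.48²] = 2.52 mA.

Triode; I_D = 2.52 mA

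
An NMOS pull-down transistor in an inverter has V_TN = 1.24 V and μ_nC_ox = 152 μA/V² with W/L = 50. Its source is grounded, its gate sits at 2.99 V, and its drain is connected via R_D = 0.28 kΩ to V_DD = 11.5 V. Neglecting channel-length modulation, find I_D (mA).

V_GS = V_G = 2.99 V, so V_ov = 2.99 − 1.24 = 1.75 V.
k_n = μ_nC_ox · (W/L) = 7.6 mA/V².
Assume saturation: I_D = ½ k_n V_ov² = 0.5 × 7.6 × 1.75² = 11.6 mA, giving V_DS = V_DD − I_D R_D = 11.5 − 11.6 × 0.28 = 8.24 V.
V_DS = 8.24 V ≥ V_ov = 1.75 V, confirming saturation.

I_D = 11.6 mA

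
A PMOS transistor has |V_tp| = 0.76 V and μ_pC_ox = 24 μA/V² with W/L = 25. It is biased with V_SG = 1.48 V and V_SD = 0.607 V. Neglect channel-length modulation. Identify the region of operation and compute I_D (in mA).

k_p = μ_pC_ox · (W/L) = 0.6 mA/V².
V_ov = V_SG − |V_tp| = 1.48 − 0.76 = 0.72 V.
Since V_SD = 0.607 V < V_ov = 0.72 V, the device is in the triode region.
I_D = k_p [V_ov · V_SD − ½ V_SD²] = 0.6 × [0.72 × 0.607 − 0.5 × 0.607²] = 0.152 mA.

Triode; I_D = 0.152 mA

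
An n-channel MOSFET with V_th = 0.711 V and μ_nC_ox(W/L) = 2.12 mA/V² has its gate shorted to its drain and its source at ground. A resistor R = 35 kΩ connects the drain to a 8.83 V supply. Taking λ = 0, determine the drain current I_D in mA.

I_D = 0.219 mA

With gate tied to drain, V_GS = V_DS ≥ V_GS − V_th, so the device is in saturation.
KCL at the drain: ½ k_n (V_GS − V_th)² = (V_DD − V_GS)/R.
Let x = V_GS − 0.711. Then 37.1 x² + x − 8.119 = 0, giving x = 0.455 V (positive root), so V_GS = 1.17 V.
I_D = (V_DD − V_GS)/R = (8.83 − 1.17) / 35 = 0.219 mA.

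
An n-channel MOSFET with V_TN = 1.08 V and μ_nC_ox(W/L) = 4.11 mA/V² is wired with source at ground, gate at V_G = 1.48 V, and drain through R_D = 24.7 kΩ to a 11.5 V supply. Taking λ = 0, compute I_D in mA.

I_D = 0.329 mA

V_GS = V_G = 1.48 V, so V_ov = 1.48 − 1.08 = 0.4 V.
Assume saturation: I_D = ½ k_n V_ov² = 0.5 × 4.11 × 0.4² = 0.329 mA, giving V_DS = V_DD − I_D R_D = 11.5 − 0.329 × 24.7 = 3.38 V.
V_DS = 3.38 V ≥ V_ov = 0.4 V, confirming saturation.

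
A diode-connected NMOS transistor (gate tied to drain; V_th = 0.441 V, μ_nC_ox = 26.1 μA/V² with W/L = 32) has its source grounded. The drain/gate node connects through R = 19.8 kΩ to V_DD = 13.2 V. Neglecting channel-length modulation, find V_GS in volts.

V_GS = 1.62 V

With gate tied to drain, V_GS = V_DS ≥ V_GS − V_th, so the device is in saturation.
k_n = μ_nC_ox · (W/L) = 0.8352 mA/V².
KCL at the drain: ½ k_n (V_GS − V_th)² = (V_DD − V_GS)/R.
Let x = V_GS − 0.441. Then 8.27 x² + x − 12.76 = 0, giving x = 1.18 V (positive root), so V_GS = 1.62 V.
I_D = (V_DD − V_GS)/R = (13.2 − 1.62) / 19.8 = 0.585 mA.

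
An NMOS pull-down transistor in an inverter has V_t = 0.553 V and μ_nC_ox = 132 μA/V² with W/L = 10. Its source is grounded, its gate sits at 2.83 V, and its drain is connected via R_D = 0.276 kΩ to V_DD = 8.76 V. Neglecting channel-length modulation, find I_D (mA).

I_D = 3.42 mA

V_GS = V_G = 2.83 V, so V_ov = 2.83 − 0.553 = 2.28 V.
k_n = μ_nC_ox · (W/L) = 1.32 mA/V².
Assume saturation: I_D = ½ k_n V_ov² = 0.5 × 1.32 × 2.28² = 3.42 mA, giving V_DS = V_DD − I_D R_D = 8.76 − 3.42 × 0.276 = 7.82 V.
V_DS = 7.82 V ≥ V_ov = 2.28 V, confirming saturation.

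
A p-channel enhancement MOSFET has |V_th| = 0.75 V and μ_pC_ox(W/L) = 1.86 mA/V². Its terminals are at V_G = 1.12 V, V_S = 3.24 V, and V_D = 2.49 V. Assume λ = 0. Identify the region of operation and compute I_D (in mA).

Triode; I_D = 1.39 mA

V_SG = V_S − V_G = 3.24 − 1.12 = 2.12 V; V_SD = V_S − V_D = 3.24 − 2.49 = 0.75 V.
V_ov = V_SG − |V_th| = 2.12 − 0.75 = 1.37 V.
Since V_SD = 0.75 V < V_ov = 1.37 V, the device is in the triode region.
I_D = k_p [V_ov · V_SD − ½ V_SD²] = 1.86 × [1.37 × 0.75 − 0.5 × 0.75²] = 1.39 mA.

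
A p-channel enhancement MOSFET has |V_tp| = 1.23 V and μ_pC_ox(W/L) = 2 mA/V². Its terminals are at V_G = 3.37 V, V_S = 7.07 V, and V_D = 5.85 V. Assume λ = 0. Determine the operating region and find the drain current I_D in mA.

V_SG = V_S − V_G = 7.07 − 3.37 = 3.7 V; V_SD = V_S − V_D = 7.07 − 5.85 = 1.22 V.
V_ov = V_SG − |V_tp| = 3.7 − 1.23 = 2.47 V.
Since V_SD = 1.22 V < V_ov = 2.47 V, the device is in the triode region.
I_D = k_p [V_ov · V_SD − ½ V_SD²] = 2 × [2.47 × 1.22 − 0.5 × 1.22²] = 4.54 mA.

Triode; I_D = 4.54 mA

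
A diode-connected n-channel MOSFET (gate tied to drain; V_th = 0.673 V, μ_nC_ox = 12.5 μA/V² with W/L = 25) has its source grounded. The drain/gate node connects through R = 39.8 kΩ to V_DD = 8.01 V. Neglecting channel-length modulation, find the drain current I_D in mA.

With gate tied to drain, V_GS = V_DS ≥ V_GS − V_th, so the device is in saturation.
k_n = μ_nC_ox · (W/L) = 0.3125 mA/V².
KCL at the drain: ½ k_n (V_GS − V_th)² = (V_DD − V_GS)/R.
Let x = V_GS − 0.673. Then 6.22 x² + x − 7.337 = 0, giving x = 1.01 V (positive root), so V_GS = 1.68 V.
I_D = (V_DD − V_GS)/R = (8.01 − 1.68) / 39.8 = 0.159 mA.

I_D = 0.159 mA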